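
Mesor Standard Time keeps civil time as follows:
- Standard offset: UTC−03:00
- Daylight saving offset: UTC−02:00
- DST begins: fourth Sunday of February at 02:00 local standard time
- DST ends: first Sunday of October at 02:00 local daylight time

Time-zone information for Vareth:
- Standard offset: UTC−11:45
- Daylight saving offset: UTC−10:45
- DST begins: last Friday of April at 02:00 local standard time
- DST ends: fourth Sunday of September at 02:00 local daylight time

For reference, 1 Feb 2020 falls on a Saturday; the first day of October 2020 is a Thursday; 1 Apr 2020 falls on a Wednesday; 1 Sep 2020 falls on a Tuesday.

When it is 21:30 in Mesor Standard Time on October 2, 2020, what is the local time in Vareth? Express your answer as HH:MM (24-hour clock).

11:45

1 February 2020 is a Saturday, so the first Sunday is February 2 and the fourth is February 23.
1 October 2020 is a Thursday, so the first Sunday is October 4.
October 2, 2020 lies within the daylight-saving period (23 February – 4 October), so Mesor Standard Time is on daylight time, UTC−02:00.
21:30 Mesor Standard Time + 2h = 23:30 UTC.
1 April 2020 is a Wednesday, so Fridays fall on 3, 10, 17, 24; the last is April 24.
1 September 2020 is a Tuesday, so the first Sunday is September 6 and the fourth is September 27.
At the standard offset (UTC−11:45), 23:30 UTC − 11h45m = 11:45 Vareth standard time.
Daylight saving runs 24 April – 27 September; the standard-time date in Vareth, October 2, 2020, is outside that window, so Vareth is on standard time at UTC−11:45.
23:30 UTC − 11h45m = 11:45 Vareth.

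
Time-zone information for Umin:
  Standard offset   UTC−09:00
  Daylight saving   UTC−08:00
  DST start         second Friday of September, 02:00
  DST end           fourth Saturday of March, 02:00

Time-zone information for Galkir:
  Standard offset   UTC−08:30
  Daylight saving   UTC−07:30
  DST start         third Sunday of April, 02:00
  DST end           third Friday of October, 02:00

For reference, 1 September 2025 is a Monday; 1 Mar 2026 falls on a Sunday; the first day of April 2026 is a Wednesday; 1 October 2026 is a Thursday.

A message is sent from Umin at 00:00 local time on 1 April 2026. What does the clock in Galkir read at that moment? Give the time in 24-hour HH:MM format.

1 September 2025 is a Monday, so the first Friday is September 5 and the second is September 12.
1 March 2026 is a Sunday, so the first Saturday is March 7 and the fourth is March 28.
1 April 2026 does not fall between 12 September 2025 and 28 March 2026, so daylight saving is not in effect and Umin is at UTC−09:00.
00:00 Umin + 9h = 09:00 UTC.
1 April 2026 is a Wednesday, so the first Sunday is April 5 and the third is April 19.
1 October 2026 is a Thursday, so the first Friday is October 2 and the third is October 16.
At the standard offset (UTC−08:30), 09:00 UTC − 8h30m = 00:30 Galkir standard time.
The standard-time date in Galkir, 1 April 2026, does not fall between 19 April and 16 October, so daylight saving is not in effect and Galkir is at UTC−08:30.
09:00 UTC − 8h30m = 00:30 Galkir.

00:30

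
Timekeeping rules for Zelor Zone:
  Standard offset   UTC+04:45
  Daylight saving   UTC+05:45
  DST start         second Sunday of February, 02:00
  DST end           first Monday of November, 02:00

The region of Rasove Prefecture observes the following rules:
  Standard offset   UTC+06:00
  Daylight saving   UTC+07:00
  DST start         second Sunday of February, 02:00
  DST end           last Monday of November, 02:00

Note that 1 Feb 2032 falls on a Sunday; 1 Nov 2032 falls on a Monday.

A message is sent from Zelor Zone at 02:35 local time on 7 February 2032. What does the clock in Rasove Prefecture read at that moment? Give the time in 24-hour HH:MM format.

03:50

1 February 2032 is a Sunday, so the first Sunday is February 1 and the second is February 8.
1 November 2032 is a Monday, so the first Monday is November 1.
7 February 2032 does not fall between 8 February and 1 November, so daylight saving is not in effect and Zelor Zone is at UTC+04:45.
02:35 Zelor Zone − 4h45m = 21:50 UTC (rolling into the previous day, 6 February 2032).
1 February 2032 is a Sunday, so the first Sunday is February 1 and the second is February 8.
1 November 2032 is a Monday, so Mondays fall on 1, 8, 15, 22, 29; the last is November 29.
At the standard offset (UTC+06:00), 21:50 UTC + 6h = 03:50 Rasove Prefecture standard time (rolling into the next day, 7 February 2032).
The standard-time date in Rasove Prefecture, 7 February 2032, does not fall between 8 February and 29 November, so daylight saving is not in effect and Rasove Prefecture is at UTC+06:00.
21:50 UTC + 6h = 03:50 Rasove Prefecture (rolling into the next day, 7 February 2032).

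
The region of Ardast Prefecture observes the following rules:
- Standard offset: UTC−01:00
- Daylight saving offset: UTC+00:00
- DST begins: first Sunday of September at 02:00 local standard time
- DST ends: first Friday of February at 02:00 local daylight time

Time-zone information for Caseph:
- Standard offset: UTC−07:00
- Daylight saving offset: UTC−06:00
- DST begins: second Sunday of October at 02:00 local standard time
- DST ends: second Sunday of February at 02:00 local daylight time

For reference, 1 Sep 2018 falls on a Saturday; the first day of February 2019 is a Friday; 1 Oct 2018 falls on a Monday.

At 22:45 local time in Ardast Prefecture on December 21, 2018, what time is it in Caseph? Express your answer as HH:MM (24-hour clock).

16:45

1 September 2018 is a Saturday, so the first Sunday is September 2.
1 February 2019 is a Friday, so the first Friday is February 1.
Daylight saving runs 2 September 2018 – 1 February 2019; December 21, 2018 is inside that window, so Ardast Prefecture is at UTC+00:00.
22:45 Ardast Prefecture − 0h = 22:45 UTC.
1 October 2018 is a Monday, so the first Sunday is October 7 and the second is October 14.
1 February 2019 is a Friday, so the first Sunday is February 3 and the second is February 10.
At the standard offset (UTC−07:00), 22:45 UTC − 7h = 15:45 Caseph standard time.
Daylight saving runs 14 October 2018 – 10 February 2019; the standard-time date in Caseph, December 21, 2018, is inside that window, so Caseph is at UTC−06:00.
22:45 UTC − 6h = 16:45 Caseph.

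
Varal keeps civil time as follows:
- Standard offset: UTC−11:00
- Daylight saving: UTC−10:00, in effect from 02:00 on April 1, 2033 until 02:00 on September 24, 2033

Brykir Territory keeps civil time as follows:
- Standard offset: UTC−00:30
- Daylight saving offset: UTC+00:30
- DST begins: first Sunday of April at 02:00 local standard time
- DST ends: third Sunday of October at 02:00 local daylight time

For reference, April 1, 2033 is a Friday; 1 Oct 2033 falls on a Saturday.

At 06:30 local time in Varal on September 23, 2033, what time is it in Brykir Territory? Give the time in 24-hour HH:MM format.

17:00

September 23, 2033 lies within the daylight-saving period (1 April – 24 September), so Varal is on daylight time, UTC−10:00.
06:30 Varal + 10h = 16:30 UTC.
1 April 2033 is a Friday, so the first Sunday is April 3.
1 October 2033 is a Saturday, so the first Sunday is October 2 and the third is October 16.
At the standard offset (UTC−00:30), 16:30 UTC − 0h30m = 16:00 Brykir Territory standard time.
Daylight saving runs 3 April – 16 October; the standard-time date in Brykir Territory, September 23, 2033, is inside that window, so Brykir Territory is at UTC+00:30.
16:30 UTC + 0h30m = 17:00 Brykir Territory.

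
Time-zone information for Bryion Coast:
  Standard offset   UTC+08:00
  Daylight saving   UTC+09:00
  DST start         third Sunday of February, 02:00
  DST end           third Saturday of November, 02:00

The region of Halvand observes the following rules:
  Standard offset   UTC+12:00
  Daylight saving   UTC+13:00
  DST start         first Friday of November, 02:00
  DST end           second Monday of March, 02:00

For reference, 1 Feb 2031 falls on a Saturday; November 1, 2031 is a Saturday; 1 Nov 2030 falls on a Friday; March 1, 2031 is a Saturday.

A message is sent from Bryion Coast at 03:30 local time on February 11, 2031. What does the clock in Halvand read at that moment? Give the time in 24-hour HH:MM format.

1 February 2031 is a Saturday, so the first Sunday is February 2 and the third is February 16.
1 November 2031 is a Saturday, so the first Saturday is November 1 and the third is November 15.
February 11, 2031 is outside the daylight-saving period (16 February – 15 November), so Bryion Coast is on standard time, UTC+08:00.
03:30 Bryion Coast − 8h = 19:30 UTC (rolling into the previous day, 10 February 2031).
1 November 2030 is a Friday, so the first Friday is November 1.
1 March 2031 is a Saturday, so the first Monday is March 3 and the second is March 10.
At the standard offset (UTC+12:00), 19:30 UTC + 12h = 07:30 Halvand standard time (rolling into the next day, 11 February 2031).
Daylight saving runs 1 November 2030 – 10 March 2031; the standard-time date in Halvand, February 11, 2031, is inside that window, so Halvand is at UTC+13:00.
19:30 UTC + 13h = 08:30 Halvand (rolling into the next day, 11 February 2031).

08:30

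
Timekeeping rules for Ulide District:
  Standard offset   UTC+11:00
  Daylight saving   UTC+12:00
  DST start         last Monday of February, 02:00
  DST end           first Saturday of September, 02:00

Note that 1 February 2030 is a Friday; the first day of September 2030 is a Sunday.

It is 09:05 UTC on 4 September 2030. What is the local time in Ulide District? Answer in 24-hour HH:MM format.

1 February 2030 is a Friday, so Mondays fall on 4, 11, 18, 25; the last is February 25.
1 September 2030 is a Sunday, so the first Saturday is September 7.
At the standard offset (UTC+11:00), 09:05 UTC + 11h = 20:05 Ulide District standard time.
Daylight saving runs 25 February – 7 September; the standard-time date in Ulide District, 4 September 2030, is inside that window, so Ulide District is at UTC+12:00.
09:05 UTC + 12h = 21:05 local.

21:05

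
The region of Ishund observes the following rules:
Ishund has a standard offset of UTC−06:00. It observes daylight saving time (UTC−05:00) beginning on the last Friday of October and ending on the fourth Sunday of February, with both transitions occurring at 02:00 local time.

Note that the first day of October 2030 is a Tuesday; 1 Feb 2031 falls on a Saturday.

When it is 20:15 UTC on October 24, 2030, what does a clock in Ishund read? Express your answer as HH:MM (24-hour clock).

1 October 2030 is a Tuesday, so Fridays fall on 4, 11, 18, 25; the last is October 25.
1 February 2031 is a Saturday, so the first Sunday is February 2 and the fourth is February 23.
At the standard offset (UTC−06:00), 20:15 UTC − 6h = 14:15 Ishund standard time.
Daylight saving runs 25 October 2030 – 23 February 2031; the standard-time date in Ishund, October 24, 2030, is outside that window, so Ishund is on standard time at UTC−06:00.
20:15 UTC − 6h = 14:15 local.

14:15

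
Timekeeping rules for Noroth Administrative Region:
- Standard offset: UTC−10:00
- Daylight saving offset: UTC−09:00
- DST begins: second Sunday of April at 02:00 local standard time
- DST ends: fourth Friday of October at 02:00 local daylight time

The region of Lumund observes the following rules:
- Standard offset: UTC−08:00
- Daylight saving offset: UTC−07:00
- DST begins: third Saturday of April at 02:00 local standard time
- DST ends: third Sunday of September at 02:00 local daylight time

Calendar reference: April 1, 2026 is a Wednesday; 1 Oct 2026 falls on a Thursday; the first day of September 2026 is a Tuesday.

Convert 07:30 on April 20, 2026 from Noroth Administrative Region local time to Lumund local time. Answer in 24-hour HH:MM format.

1 April 2026 is a Wednesday, so the first Sunday is April 5 and the second is April 12.
1 October 2026 is a Thursday, so the first Friday is October 2 and the fourth is October 23.
April 20, 2026 falls between 12 April and 23 October, so daylight saving is in effect and Noroth Administrative Region is at UTC−09:00.
07:30 Noroth Administrative Region + 9h = 16:30 UTC.
1 April 2026 is a Wednesday, so the first Saturday is April 4 and the third is April 18.
1 September 2026 is a Tuesday, so the first Sunday is September 6 and the third is September 20.
At the standard offset (UTC−08:00), 16:30 UTC − 8h = 08:30 Lumund standard time.
Daylight saving runs 18 April – 20 September; the standard-time date in Lumund, April 20, 2026, is inside that window, so Lumund is at UTC−07:00.
16:30 UTC − 7h = 09:30 Lumund.

09:30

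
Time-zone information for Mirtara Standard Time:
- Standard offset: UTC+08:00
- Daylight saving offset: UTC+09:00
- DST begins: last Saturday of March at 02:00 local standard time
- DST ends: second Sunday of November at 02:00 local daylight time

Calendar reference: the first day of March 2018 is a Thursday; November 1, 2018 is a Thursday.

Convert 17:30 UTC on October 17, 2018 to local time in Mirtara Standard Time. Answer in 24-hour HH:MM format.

1 March 2018 is a Thursday, so Saturdays fall on 3, 10, 17, 24, 31; the last is March 31.
1 November 2018 is a Thursday, so the first Sunday is November 4 and the second is November 11.
At the standard offset (UTC+08:00), 17:30 UTC + 8h = 01:30 Mirtara Standard Time standard time (rolling into the next day, 18 October 2018).
Daylight saving runs 31 March – 11 November; the standard-time date in Mirtara Standard Time, October 18, 2018, is inside that window, so Mirtara Standard Time is at UTC+09:00.
17:30 UTC + 9h = 02:30 local (rolling into the next day, 18 October 2018).

02:30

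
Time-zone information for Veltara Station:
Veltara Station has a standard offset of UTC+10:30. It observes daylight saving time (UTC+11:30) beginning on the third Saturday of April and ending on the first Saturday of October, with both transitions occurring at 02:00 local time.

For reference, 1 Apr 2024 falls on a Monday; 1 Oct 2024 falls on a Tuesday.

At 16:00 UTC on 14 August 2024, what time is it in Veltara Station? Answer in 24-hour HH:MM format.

03:30

1 April 2024 is a Monday, so the first Saturday is April 6 and the third is April 20.
1 October 2024 is a Tuesday, so the first Saturday is October 5.
At the standard offset (UTC+10:30), 16:00 UTC + 10h30m = 02:30 Veltara Station standard time (rolling into the next day, 15 August 2024).
The standard-time date in Veltara Station, 15 August 2024, lies within the daylight-saving period (20 April – 5 October), so Veltara Station is on daylight time, UTC+11:30.
16:00 UTC + 11h30m = 03:30 local (rolling into the next day, 15 August 2024).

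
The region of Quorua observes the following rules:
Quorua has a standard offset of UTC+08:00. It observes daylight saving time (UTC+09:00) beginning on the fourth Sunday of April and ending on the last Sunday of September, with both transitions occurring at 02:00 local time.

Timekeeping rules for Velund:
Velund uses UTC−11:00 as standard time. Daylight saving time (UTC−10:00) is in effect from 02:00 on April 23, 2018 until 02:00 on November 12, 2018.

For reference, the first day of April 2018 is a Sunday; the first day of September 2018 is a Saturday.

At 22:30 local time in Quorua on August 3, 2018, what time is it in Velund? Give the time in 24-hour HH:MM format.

03:30

1 April 2018 is a Sunday, so the first Sunday is April 1 and the fourth is April 22.
1 September 2018 is a Saturday, so Sundays fall on 2, 9, 16, 23, 30; the last is September 30.
August 3, 2018 falls between 22 April and 30 September, so daylight saving is in effect and Quorua is at UTC+09:00.
22:30 Quorua − 9h = 13:30 UTC.
At the standard offset (UTC−11:00), 13:30 UTC − 11h = 02:30 Velund standard time.
Daylight saving runs 23 April – 12 November; the standard-time date in Velund, August 3, 2018, is inside that window, so Velund is at UTC−10:00.
13:30 UTC − 10h = 03:30 Velund.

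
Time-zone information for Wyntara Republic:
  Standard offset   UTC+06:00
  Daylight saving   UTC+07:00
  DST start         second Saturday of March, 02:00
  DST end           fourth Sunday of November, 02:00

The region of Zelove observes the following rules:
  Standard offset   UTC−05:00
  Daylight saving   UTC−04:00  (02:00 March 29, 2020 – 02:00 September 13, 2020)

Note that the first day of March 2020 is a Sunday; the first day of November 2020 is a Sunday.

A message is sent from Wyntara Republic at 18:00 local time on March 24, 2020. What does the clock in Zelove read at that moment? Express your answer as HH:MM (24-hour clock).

06:00

1 March 2020 is a Sunday, so the first Saturday is March 7 and the second is March 14.
1 November 2020 is a Sunday, so the first Sunday is November 1 and the fourth is November 22.
March 24, 2020 falls between 14 March and 22 November, so daylight saving is in effect and Wyntara Republic is at UTC+07:00.
18:00 Wyntara Republic − 7h = 11:00 UTC.
At the standard offset (UTC−05:00), 11:00 UTC − 5h = 06:00 Zelove standard time.
The standard-time date in Zelove, March 24, 2020, does not fall between 29 March and 13 September, so daylight saving is not in effect and Zelove is at UTC−05:00.
11:00 UTC − 5h = 06:00 Zelove.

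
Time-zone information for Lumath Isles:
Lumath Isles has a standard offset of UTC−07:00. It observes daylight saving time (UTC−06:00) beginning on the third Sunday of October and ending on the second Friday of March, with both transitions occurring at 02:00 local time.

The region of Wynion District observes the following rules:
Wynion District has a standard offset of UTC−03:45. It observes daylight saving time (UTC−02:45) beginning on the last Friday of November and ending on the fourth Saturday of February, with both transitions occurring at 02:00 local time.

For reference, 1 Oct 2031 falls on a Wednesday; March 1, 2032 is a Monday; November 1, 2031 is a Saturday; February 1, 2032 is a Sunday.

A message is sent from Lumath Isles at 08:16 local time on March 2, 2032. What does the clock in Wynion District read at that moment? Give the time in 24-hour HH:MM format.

1 October 2031 is a Wednesday, so the first Sunday is October 5 and the third is October 19.
1 March 2032 is a Monday, so the first Friday is March 5 and the second is March 12.
Daylight saving runs 19 October 2031 – 12 March 2032; March 2, 2032 is inside that window, so Lumath Isles is at UTC−06:00.
08:16 Lumath Isles + 6h = 14:16 UTC.
1 November 2031 is a Saturday, so Fridays fall on 7, 14, 21, 28; the last is November 28.
1 February 2032 is a Sunday, so the first Saturday is February 7 and the fourth is February 28.
At the standard offset (UTC−03:45), 14:16 UTC − 3h45m = 10:31 Wynion District standard time.
The standard-time date in Wynion District, March 2, 2032, does not fall between 28 November 2031 and 28 February 2032, so daylight saving is not in effect and Wynion District is at UTC−03:45.
14:16 UTC − 3h45m = 10:31 Wynion District.

10:31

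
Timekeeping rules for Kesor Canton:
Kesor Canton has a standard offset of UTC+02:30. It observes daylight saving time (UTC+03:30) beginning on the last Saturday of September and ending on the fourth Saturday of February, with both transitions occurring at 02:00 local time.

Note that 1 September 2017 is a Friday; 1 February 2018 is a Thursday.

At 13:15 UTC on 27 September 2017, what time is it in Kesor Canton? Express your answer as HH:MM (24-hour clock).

1 September 2017 is a Friday, so Saturdays fall on 2, 9, 16, 23, 30; the last is September 30.
1 February 2018 is a Thursday, so the first Saturday is February 3 and the fourth is February 24.
At the standard offset (UTC+02:30), 13:15 UTC + 2h30m = 15:45 Kesor Canton standard time.
Daylight saving runs 30 September 2017 – 24 February 2018; the standard-time date in Kesor Canton, 27 September 2017, is outside that window, so Kesor Canton is on standard time at UTC+02:30.
13:15 UTC + 2h30m = 15:45 local.

15:45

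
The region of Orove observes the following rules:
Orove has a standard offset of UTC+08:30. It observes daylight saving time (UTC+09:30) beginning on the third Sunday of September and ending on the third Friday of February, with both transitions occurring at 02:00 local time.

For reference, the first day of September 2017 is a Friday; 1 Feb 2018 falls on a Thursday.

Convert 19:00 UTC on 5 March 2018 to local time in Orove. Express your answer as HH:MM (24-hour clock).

1 September 2017 is a Friday, so the first Sunday is September 3 and the third is September 17.
1 February 2018 is a Thursday, so the first Friday is February 2 and the third is February 16.
At the standard offset (UTC+08:30), 19:00 UTC + 8h30m = 03:30 Orove standard time (rolling into the next day, 6 March 2018).
The standard-time date in Orove, 6 March 2018, is outside the daylight-saving period (17 September 2017 – 16 February 2018), so Orove is on standard time, UTC+08:30.
19:00 UTC + 8h30m = 03:30 local (rolling into the next day, 6 March 2018).

03:30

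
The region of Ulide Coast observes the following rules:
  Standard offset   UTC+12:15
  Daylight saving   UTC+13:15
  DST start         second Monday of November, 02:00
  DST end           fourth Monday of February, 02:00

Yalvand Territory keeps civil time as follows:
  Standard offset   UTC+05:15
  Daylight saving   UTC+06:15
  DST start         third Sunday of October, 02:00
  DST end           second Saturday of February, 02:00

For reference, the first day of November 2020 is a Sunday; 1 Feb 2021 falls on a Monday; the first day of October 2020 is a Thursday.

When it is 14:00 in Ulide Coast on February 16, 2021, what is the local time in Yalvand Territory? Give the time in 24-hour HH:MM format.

06:00

1 November 2020 is a Sunday, so the first Monday is November 2 and the second is November 9.
1 February 2021 is a Monday, so the first Monday is February 1 and the fourth is February 22.
February 16, 2021 lies within the daylight-saving period (9 November 2020 – 22 February 2021), so Ulide Coast is on daylight time, UTC+13:15.
14:00 Ulide Coast − 13h15m = 00:45 UTC.
1 October 2020 is a Thursday, so the first Sunday is October 4 and the third is October 18.
1 February 2021 is a Monday, so the first Saturday is February 6 and the second is February 13.
At the standard offset (UTC+05:15), 00:45 UTC + 5h15m = 06:00 Yalvand Territory standard time.
The standard-time date in Yalvand Territory, February 16, 2021, does not fall between 18 October 2020 and 13 February 2021, so daylight saving is not in effect and Yalvand Territory is at UTC+05:15.
00:45 UTC + 5h15m = 06:00 Yalvand Territory.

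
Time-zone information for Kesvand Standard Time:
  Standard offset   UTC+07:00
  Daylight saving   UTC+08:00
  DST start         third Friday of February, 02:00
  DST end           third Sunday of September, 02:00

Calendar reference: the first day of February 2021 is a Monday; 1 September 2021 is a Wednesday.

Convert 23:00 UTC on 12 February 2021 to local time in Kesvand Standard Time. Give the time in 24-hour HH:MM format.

1 February 2021 is a Monday, so the first Friday is February 5 and the third is February 19.
1 September 2021 is a Wednesday, so the first Sunday is September 5 and the third is September 19.
At the standard offset (UTC+07:00), 23:00 UTC + 7h = 06:00 Kesvand Standard Time standard time (rolling into the next day, 13 February 2021).
The standard-time date in Kesvand Standard Time, 13 February 2021, is outside the daylight-saving period (19 February – 19 September), so Kesvand Standard Time is on standard time, UTC+07:00.
23:00 UTC + 7h = 06:00 local (rolling into the next day, 13 February 2021).

06:00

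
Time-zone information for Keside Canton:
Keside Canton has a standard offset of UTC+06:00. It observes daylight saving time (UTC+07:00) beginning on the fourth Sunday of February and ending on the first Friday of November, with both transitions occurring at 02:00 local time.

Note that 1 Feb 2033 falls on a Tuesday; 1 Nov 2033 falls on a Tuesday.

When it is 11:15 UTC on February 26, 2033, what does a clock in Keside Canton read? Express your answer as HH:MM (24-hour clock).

1 February 2033 is a Tuesday, so the first Sunday is February 6 and the fourth is February 27.
1 November 2033 is a Tuesday, so the first Friday is November 4.
At the standard offset (UTC+06:00), 11:15 UTC + 6h = 17:15 Keside Canton standard time.
The standard-time date in Keside Canton, February 26, 2033, does not fall between 27 February and 4 November, so daylight saving is not in effect and Keside Canton is at UTC+06:00.
11:15 UTC + 6h = 17:15 local.

17:15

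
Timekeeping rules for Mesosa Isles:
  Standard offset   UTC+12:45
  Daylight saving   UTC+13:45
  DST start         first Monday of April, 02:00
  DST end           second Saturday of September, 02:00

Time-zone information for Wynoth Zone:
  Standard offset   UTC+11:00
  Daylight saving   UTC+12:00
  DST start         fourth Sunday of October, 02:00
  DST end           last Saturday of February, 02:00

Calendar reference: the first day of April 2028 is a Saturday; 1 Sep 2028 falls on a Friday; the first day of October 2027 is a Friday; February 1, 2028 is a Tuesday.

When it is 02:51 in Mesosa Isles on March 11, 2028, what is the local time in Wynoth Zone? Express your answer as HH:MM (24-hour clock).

01:06

1 April 2028 is a Saturday, so the first Monday is April 3.
1 September 2028 is a Friday, so the first Saturday is September 2 and the second is September 9.
March 11, 2028 does not fall between 3 April and 9 September, so daylight saving is not in effect and Mesosa Isles is at UTC+12:45.
02:51 Mesosa Isles − 12h45m = 14:06 UTC (rolling into the previous day, 10 March 2028).
1 October 2027 is a Friday, so the first Sunday is October 3 and the fourth is October 24.
1 February 2028 is a Tuesday, so Saturdays fall on 5, 12, 19, 26; the last is February 26.
At the standard offset (UTC+11:00), 14:06 UTC + 11h = 01:06 Wynoth Zone standard time (rolling into the next day, 11 March 2028).
The standard-time date in Wynoth Zone, March 11, 2028, does not fall between 24 October 2027 and 26 February 2028, so daylight saving is not in effect and Wynoth Zone is at UTC+11:00.
14:06 UTC + 11h = 01:06 Wynoth Zone (rolling into the next day, 11 March 2028).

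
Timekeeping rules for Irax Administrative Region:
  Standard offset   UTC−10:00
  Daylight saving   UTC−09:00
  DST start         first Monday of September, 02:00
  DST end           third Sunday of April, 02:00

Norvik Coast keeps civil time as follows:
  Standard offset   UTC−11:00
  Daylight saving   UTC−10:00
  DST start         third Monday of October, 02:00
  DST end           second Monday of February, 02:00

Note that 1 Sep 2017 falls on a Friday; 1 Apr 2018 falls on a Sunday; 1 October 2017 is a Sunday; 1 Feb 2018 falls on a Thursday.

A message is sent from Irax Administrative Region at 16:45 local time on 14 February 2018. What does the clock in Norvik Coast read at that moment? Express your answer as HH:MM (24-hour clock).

1 September 2017 is a Friday, so the first Monday is September 4.
1 April 2018 is a Sunday, so the first Sunday is April 1 and the third is April 15.
14 February 2018 lies within the daylight-saving period (4 September 2017 – 15 April 2018), so Irax Administrative Region is on daylight time, UTC−09:00.
16:45 Irax Administrative Region + 9h = 01:45 UTC (rolling into the next day, 15 February 2018).
1 October 2017 is a Sunday, so the first Monday is October 2 and the third is October 16.
1 February 2018 is a Thursday, so the first Monday is February 5 and the second is February 12.
At the standard offset (UTC−11:00), 01:45 UTC − 11h = 14:45 Norvik Coast standard time (rolling into the previous day, 14 February 2018).
Daylight saving runs 16 October 2017 – 12 February 2018; the standard-time date in Norvik Coast, 14 February 2018, is outside that window, so Norvik Coast is on standard time at UTC−11:00.
01:45 UTC − 11h = 14:45 Norvik Coast (rolling into the previous day, 14 February 2018).

14:45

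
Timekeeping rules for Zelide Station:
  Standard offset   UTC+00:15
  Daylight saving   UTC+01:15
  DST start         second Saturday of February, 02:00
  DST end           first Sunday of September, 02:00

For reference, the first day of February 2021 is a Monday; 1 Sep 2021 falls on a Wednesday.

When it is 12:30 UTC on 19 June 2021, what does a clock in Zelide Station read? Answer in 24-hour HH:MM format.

13:45

1 February 2021 is a Monday, so the first Saturday is February 6 and the second is February 13.
1 September 2021 is a Wednesday, so the first Sunday is September 5.
At the standard offset (UTC+00:15), 12:30 UTC + 0h15m = 12:45 Zelide Station standard time.
Daylight saving runs 13 February – 5 September; the standard-time date in Zelide Station, 19 June 2021, is inside that window, so Zelide Station is at UTC+01:15.
12:30 UTC + 1h15m = 13:45 local.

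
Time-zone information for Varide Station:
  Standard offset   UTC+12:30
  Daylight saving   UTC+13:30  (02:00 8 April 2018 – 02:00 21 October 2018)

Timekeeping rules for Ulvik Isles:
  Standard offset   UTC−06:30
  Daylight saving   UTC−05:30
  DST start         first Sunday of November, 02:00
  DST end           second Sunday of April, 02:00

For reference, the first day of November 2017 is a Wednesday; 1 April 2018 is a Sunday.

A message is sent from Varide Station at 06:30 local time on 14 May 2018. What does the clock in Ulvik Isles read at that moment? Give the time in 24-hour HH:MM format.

Daylight saving runs 8 April – 21 October; 14 May 2018 is inside that window, so Varide Station is at UTC+13:30.
06:30 Varide Station − 13h30m = 17:00 UTC (rolling into the previous day, 13 May 2018).
1 November 2017 is a Wednesday, so the first Sunday is November 5.
1 April 2018 is a Sunday, so the first Sunday is April 1 and the second is April 8.
At the standard offset (UTC−06:30), 17:00 UTC − 6h30m = 10:30 Ulvik Isles standard time.
The standard-time date in Ulvik Isles, 13 May 2018, is outside the daylight-saving period (5 November 2017 – 8 April 2018), so Ulvik Isles is on standard time, UTC−06:30.
17:00 UTC − 6h30m = 10:30 Ulvik Isles.

10:30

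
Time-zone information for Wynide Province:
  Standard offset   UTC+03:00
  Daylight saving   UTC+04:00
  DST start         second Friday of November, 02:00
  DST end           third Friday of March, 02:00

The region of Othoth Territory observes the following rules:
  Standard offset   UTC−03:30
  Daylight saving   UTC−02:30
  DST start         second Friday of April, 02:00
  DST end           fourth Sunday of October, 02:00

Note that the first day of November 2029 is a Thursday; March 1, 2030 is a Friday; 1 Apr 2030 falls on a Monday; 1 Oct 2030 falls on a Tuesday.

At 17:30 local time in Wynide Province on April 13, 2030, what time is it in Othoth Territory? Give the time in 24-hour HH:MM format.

1 November 2029 is a Thursday, so the first Friday is November 2 and the second is November 9.
1 March 2030 is a Friday, so the first Friday is March 1 and the third is March 15.
April 13, 2030 does not fall between 9 November 2029 and 15 March 2030, so daylight saving is not in effect and Wynide Province is at UTC+03:00.
17:30 Wynide Province − 3h = 14:30 UTC.
1 April 2030 is a Monday, so the first Friday is April 5 and the second is April 12.
1 October 2030 is a Tuesday, so the first Sunday is October 6 and the fourth is October 27.
At the standard offset (UTC−03:30), 14:30 UTC − 3h30m = 11:00 Othoth Territory standard time.
Daylight saving runs 12 April – 27 October; the standard-time date in Othoth Territory, April 13, 2030, is inside that window, so Othoth Territory is at UTC−02:30.
14:30 UTC − 2h30m = 12:00 Othoth Territory.

12:00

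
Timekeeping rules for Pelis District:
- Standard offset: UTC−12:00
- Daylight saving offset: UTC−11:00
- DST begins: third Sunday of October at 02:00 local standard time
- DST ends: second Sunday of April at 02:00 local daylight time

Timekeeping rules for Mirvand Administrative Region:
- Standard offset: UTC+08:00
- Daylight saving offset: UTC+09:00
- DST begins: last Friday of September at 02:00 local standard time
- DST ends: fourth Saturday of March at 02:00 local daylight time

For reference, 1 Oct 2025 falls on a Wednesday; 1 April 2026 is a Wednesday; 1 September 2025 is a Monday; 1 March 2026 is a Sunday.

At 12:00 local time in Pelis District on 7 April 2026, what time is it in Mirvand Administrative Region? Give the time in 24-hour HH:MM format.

1 October 2025 is a Wednesday, so the first Sunday is October 5 and the third is October 19.
1 April 2026 is a Wednesday, so the first Sunday is April 5 and the second is April 12.
7 April 2026 falls between 19 October 2025 and 12 April 2026, so daylight saving is in effect and Pelis District is at UTC−11:00.
12:00 Pelis District + 11h = 23:00 UTC.
1 September 2025 is a Monday, so Fridays fall on 5, 12, 19, 26; the last is September 26.
1 March 2026 is a Sunday, so the first Saturday is March 7 and the fourth is March 28.
At the standard offset (UTC+08:00), 23:00 UTC + 8h = 07:00 Mirvand Administrative Region standard time (rolling into the next day, 8 April 2026).
The standard-time date in Mirvand Administrative Region, 8 April 2026, does not fall between 26 September 2025 and 28 March 2026, so daylight saving is not in effect and Mirvand Administrative Region is at UTC+08:00.
23:00 UTC + 8h = 07:00 Mirvand Administrative Region (rolling into the next day, 8 April 2026).

07:00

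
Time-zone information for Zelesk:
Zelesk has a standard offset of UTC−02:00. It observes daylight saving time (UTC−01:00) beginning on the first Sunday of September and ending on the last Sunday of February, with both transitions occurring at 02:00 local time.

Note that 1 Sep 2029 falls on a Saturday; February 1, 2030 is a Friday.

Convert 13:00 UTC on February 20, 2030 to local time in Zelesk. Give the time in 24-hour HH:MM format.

12:00

1 September 2029 is a Saturday, so the first Sunday is September 2.
1 February 2030 is a Friday, so Sundays fall on 3, 10, 17, 24; the last is February 24.
At the standard offset (UTC−02:00), 13:00 UTC − 2h = 11:00 Zelesk standard time.
The standard-time date in Zelesk, February 20, 2030, lies within the daylight-saving period (2 September 2029 – 24 February 2030), so Zelesk is on daylight time, UTC−01:00.
13:00 UTC − 1h = 12:00 local.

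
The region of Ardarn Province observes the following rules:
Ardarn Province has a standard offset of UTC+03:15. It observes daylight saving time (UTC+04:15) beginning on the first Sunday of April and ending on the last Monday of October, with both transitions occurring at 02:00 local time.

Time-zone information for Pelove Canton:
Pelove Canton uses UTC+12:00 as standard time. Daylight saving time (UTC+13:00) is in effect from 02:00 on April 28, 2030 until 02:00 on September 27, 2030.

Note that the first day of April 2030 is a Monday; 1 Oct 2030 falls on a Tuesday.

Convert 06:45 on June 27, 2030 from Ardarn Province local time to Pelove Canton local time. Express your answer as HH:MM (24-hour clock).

1 April 2030 is a Monday, so the first Sunday is April 7.
1 October 2030 is a Tuesday, so Mondays fall on 7, 14, 21, 28; the last is October 28.
Daylight saving runs 7 April – 28 October; June 27, 2030 is inside that window, so Ardarn Province is at UTC+04:15.
06:45 Ardarn Province − 4h15m = 02:30 UTC.
At the standard offset (UTC+12:00), 02:30 UTC + 12h = 14:30 Pelove Canton standard time.
The standard-time date in Pelove Canton, June 27, 2030, lies within the daylight-saving period (28 April – 27 September), so Pelove Canton is on daylight time, UTC+13:00.
02:30 UTC + 13h = 15:30 Pelove Canton.

15:30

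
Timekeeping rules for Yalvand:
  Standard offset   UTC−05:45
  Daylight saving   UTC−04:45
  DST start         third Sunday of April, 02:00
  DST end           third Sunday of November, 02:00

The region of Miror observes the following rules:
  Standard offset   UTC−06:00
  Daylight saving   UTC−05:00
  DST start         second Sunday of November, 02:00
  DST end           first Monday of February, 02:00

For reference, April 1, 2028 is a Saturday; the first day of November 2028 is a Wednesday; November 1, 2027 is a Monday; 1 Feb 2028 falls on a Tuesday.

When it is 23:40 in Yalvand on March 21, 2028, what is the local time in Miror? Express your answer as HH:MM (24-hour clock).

1 April 2028 is a Saturday, so the first Sunday is April 2 and the third is April 16.
1 November 2028 is a Wednesday, so the first Sunday is November 5 and the third is November 19.
Daylight saving runs 16 April – 19 November; March 21, 2028 is outside that window, so Yalvand is on standard time at UTC−05:45.
23:40 Yalvand + 5h45m = 05:25 UTC (rolling into the next day, 22 March 2028).
1 November 2027 is a Monday, so the first Sunday is November 7 and the second is November 14.
1 February 2028 is a Tuesday, so the first Monday is February 7.
At the standard offset (UTC−06:00), 05:25 UTC − 6h = 23:25 Miror standard time (rolling into the previous day, 21 March 2028).
The standard-time date in Miror, March 21, 2028, is outside the daylight-saving period (14 November 2027 – 7 February 2028), so Miror is on standard time, UTC−06:00.
05:25 UTC − 6h = 23:25 Miror (rolling into the previous day, 21 March 2028).

23:25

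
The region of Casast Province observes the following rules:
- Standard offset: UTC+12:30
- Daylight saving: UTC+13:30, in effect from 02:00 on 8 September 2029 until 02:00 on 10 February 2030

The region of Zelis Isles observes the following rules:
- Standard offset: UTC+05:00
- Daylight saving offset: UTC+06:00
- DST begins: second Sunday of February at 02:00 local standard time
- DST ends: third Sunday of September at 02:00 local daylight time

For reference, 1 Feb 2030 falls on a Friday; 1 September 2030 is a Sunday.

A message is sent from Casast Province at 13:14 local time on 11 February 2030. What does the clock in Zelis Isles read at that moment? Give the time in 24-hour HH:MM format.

11 February 2030 is outside the daylight-saving period (8 September 2029 – 10 February 2030), so Casast Province is on standard time, UTC+12:30.
13:14 Casast Province − 12h30m = 00:44 UTC.
1 February 2030 is a Friday, so the first Sunday is February 3 and the second is February 10.
1 September 2030 is a Sunday, so the first Sunday is September 1 and the third is September 15.
At the standard offset (UTC+05:00), 00:44 UTC + 5h = 05:44 Zelis Isles standard time.
The standard-time date in Zelis Isles, 11 February 2030, lies within the daylight-saving period (10 February – 15 September), so Zelis Isles is on daylight time, UTC+06:00.
00:44 UTC + 6h = 06:44 Zelis Isles.

06:44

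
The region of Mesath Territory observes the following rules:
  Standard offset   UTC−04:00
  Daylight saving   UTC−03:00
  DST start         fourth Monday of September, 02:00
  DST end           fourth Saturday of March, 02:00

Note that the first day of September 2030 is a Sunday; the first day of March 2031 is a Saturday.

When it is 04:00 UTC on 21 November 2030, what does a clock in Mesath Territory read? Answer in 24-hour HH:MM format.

1 September 2030 is a Sunday, so the first Monday is September 2 and the fourth is September 23.
1 March 2031 is a Saturday, so the first Saturday is March 1 and the fourth is March 22.
At the standard offset (UTC−04:00), 04:00 UTC − 4h = 00:00 Mesath Territory standard time.
The standard-time date in Mesath Territory, 21 November 2030, falls between 23 September 2030 and 22 March 2031, so daylight saving is in effect and Mesath Territory is at UTC−03:00.
04:00 UTC − 3h = 01:00 local.

01:00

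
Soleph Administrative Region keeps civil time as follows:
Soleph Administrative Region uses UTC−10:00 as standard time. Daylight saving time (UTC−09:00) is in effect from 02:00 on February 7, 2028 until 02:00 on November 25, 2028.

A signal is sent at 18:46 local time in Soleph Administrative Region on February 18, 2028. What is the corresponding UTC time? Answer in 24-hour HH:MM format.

03:46

February 18, 2028 lies within the daylight-saving period (7 February – 25 November), so Soleph Administrative Region is on daylight time, UTC−09:00.
18:46 local + 9h = 03:46 UTC (rolling into the next day, 19 February 2028).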